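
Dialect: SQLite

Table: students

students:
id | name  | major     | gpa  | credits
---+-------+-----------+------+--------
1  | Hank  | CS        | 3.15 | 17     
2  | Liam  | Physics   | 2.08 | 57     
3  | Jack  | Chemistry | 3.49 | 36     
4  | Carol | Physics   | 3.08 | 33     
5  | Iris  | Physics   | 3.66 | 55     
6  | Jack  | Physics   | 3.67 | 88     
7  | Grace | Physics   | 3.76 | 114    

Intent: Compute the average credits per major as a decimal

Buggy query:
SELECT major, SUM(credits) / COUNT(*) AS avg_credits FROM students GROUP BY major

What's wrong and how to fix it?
Bug: SUM(credits) and COUNT(*) are both integers; the division truncates the fractional part

Fix: Cast one side to REAL so the division keeps the fractional part

Corrected query:
SELECT major, SUM(credits) * 1.0 / COUNT(*) AS avg_credits FROM students GROUP BY major

Result:
major     | avg_credits
----------+------------
CS        | 17         
Chemistry | 36         
Physics   | 69.4       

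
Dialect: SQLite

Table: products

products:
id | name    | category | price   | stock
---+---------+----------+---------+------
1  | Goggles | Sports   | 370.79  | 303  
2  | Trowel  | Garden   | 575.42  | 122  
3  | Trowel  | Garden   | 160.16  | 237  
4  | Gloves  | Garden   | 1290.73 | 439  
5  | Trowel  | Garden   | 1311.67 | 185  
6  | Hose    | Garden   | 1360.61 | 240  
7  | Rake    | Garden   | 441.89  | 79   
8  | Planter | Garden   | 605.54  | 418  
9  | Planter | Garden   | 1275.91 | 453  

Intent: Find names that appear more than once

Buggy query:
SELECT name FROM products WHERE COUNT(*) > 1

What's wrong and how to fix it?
Bug: COUNT(*) is an aggregate and cannot be used in WHERE

Fix: Group first, then use HAVING for the count condition

Corrected query:
SELECT name FROM products GROUP BY name HAVING COUNT(*) > 1

Result:
name   
-------
Planter
Trowel 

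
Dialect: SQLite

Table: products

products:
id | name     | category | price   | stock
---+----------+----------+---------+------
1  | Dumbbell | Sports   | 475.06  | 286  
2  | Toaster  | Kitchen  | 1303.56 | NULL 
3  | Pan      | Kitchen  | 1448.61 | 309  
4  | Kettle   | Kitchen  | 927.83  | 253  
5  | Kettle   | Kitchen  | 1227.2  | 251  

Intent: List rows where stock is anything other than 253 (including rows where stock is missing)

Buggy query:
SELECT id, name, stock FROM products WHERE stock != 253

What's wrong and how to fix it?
Bug: Inequality against NULL is unknown, not true; rows with NULL are dropped

Fix: Add an explicit OR stock IS NULL to include the missing-value rows

Corrected query:
SELECT id, name, stock FROM products WHERE stock != 253 OR stock IS NULL

Result:
id | name     | stock
---+----------+------
1  | Dumbbell | 286  
2  | Toaster  | NULL 
3  | Pan      | 309  
5  | Kettle   | 251  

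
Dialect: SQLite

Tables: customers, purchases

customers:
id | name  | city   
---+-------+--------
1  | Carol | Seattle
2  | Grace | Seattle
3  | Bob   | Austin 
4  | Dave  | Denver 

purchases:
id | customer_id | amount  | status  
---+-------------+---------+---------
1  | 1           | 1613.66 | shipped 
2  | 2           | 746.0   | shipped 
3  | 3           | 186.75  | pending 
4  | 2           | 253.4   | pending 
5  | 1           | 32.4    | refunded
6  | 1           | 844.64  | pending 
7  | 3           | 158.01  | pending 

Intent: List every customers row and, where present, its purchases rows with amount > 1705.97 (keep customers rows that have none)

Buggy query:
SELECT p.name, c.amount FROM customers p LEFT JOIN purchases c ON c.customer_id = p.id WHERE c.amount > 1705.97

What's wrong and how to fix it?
Bug: Filtering c.amount in WHERE discards the NULL rows produced by LEFT JOIN, turning it into an inner join

Fix: Move the right-table condition into the ON clause so unmatched parents are kept

Corrected query:
SELECT p.name, c.amount FROM customers p LEFT JOIN purchases c ON c.customer_id = p.id AND c.amount > 1705.97

Result:
name  | amount
------+-------
Carol | NULL  
Grace | NULL  
Bob   | NULL  
Dave  | NULL  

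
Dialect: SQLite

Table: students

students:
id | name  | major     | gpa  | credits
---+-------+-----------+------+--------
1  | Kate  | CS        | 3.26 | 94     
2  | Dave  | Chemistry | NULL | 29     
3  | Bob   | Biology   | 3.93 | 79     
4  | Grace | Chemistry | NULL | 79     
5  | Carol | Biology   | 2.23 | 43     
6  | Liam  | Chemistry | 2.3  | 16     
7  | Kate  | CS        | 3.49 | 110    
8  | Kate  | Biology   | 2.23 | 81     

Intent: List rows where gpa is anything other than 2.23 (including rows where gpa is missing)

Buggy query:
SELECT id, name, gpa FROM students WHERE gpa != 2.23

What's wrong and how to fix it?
Bug: 'gpa != 2.23' is unknown when gpa is NULL, so NULL rows are silently excluded

Fix: Handle NULL separately with IS NULL alongside the inequality

Corrected query:
SELECT id, name, gpa FROM students WHERE gpa != 2.23 OR gpa IS NULL

Result:
id | name  | gpa 
---+-------+-----
1  | Kate  | 3.26
2  | Dave  | NULL
3  | Bob   | 3.93
4  | Grace | NULL
6  | Liam  | 2.3 
7  | Kate  | 3.49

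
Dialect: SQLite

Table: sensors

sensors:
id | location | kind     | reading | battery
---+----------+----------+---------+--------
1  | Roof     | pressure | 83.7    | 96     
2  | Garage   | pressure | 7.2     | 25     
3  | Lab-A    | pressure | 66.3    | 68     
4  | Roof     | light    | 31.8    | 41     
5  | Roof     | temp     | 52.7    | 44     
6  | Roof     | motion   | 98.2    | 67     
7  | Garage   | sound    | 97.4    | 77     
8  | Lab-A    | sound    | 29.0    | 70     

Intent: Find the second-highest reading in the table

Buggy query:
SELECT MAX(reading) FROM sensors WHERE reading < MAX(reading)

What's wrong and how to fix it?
Bug: The inner MAX is an aggregate inside WHERE, which is not allowed

Fix: Put the inner MAX in a scalar subquery

Corrected query:
SELECT MAX(reading) FROM sensors WHERE reading < (SELECT MAX(reading) FROM sensors)

Result:
MAX(reading)
------------
97.4        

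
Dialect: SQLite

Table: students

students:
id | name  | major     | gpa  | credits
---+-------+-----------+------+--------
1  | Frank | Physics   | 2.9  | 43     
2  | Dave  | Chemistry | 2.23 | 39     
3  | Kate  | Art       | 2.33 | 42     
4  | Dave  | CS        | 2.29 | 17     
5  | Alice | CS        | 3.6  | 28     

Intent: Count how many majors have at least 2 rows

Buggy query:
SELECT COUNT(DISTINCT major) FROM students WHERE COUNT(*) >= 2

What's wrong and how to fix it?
Bug: WHERE filters individual rows, not groups, so a group-level COUNT is invalid there

Fix: Use a subquery that GROUPs and filters with HAVING, then count its rows

Corrected query:
SELECT COUNT(*) FROM (SELECT major FROM students GROUP BY major HAVING COUNT(*) >= 2)

Result:
COUNT(*)
--------
1       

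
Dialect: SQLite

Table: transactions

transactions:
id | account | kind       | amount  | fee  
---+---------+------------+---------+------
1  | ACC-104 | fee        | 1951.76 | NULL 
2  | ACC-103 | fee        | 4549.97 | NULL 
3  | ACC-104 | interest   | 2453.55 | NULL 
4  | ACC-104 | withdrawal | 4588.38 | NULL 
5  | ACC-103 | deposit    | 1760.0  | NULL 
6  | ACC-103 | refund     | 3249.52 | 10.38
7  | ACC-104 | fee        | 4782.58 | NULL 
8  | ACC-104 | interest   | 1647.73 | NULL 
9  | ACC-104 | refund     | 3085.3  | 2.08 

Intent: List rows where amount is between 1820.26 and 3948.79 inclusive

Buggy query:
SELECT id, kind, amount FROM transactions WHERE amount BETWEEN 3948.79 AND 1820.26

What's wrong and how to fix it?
Bug: BETWEEN expects the lower bound first; with 3948.79 AND 1820.26 the range is empty

Fix: Swap the bounds so the smaller value comes first

Corrected query:
SELECT id, kind, amount FROM transactions WHERE amount BETWEEN 1820.26 AND 3948.79

Result:
id | kind     | amount 
---+----------+--------
1  | fee      | 1951.76
3  | interest | 2453.55
6  | refund   | 3249.52
9  | refund   | 3085.3 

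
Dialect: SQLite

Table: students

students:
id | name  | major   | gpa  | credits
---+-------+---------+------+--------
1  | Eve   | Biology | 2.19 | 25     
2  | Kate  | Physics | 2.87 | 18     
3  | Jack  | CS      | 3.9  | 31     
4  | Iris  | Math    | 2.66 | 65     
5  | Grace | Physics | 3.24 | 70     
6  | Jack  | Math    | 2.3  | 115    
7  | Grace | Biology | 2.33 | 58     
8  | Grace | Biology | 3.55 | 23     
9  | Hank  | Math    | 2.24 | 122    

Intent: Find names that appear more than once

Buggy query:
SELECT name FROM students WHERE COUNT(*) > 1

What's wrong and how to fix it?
Bug: COUNT(*) is an aggregate and cannot be used in WHERE

Fix: GROUP BY name, then filter groups with HAVING COUNT(*) > 1

Corrected query:
SELECT name FROM students GROUP BY name HAVING COUNT(*) > 1

Result:
name 
-----
Grace
Jack 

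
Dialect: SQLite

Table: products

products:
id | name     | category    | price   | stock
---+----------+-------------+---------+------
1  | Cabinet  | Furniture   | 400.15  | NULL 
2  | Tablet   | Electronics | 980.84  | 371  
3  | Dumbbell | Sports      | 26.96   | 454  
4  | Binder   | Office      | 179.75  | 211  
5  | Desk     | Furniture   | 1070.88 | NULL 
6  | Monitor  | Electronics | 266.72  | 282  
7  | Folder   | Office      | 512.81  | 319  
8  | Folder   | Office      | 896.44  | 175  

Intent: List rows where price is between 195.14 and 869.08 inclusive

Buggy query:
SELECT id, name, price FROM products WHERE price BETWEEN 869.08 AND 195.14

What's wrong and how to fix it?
Bug: The bounds are reversed; BETWEEN a AND b requires a <= b to match anything

Fix: Write BETWEEN 195.14 AND 869.08

Corrected query:
SELECT id, name, price FROM products WHERE price BETWEEN 195.14 AND 869.08

Result:
id | name    | price 
---+---------+-------
1  | Cabinet | 400.15
6  | Monitor | 266.72
7  | Folder  | 512.81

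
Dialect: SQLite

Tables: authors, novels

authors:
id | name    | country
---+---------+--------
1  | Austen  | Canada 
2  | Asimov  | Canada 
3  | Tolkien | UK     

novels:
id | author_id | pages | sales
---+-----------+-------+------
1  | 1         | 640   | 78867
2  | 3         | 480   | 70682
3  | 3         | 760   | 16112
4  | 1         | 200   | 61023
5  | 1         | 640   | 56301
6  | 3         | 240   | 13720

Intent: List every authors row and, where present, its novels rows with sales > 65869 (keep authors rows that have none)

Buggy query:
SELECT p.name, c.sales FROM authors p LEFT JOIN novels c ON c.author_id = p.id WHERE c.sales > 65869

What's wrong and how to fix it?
Bug: Filtering c.sales in WHERE discards the NULL rows produced by LEFT JOIN, turning it into an inner join

Fix: Move the right-table condition into the ON clause so unmatched parents are kept

Corrected query:
SELECT p.name, c.sales FROM authors p LEFT JOIN novels c ON c.author_id = p.id AND c.sales > 65869

Result:
name    | sales
--------+------
Austen  | 78867
Asimov  | NULL 
Tolkien | 70682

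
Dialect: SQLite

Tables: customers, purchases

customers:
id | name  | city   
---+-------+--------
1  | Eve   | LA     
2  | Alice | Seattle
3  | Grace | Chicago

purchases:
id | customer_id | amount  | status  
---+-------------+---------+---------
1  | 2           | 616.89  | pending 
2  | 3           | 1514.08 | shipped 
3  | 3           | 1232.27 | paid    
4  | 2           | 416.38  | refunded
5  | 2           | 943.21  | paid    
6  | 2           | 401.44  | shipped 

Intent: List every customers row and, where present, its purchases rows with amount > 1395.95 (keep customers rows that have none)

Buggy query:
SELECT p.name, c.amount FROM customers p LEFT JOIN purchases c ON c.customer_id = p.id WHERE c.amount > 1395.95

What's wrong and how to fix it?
Bug: Filtering c.amount in WHERE discards the NULL rows produced by LEFT JOIN, turning it into an inner join

Fix: Move the right-table condition into the ON clause so unmatched parents are kept

Corrected query:
SELECT p.name, c.amount FROM customers p LEFT JOIN purchases c ON c.customer_id = p.id AND c.amount > 1395.95

Result:
name  | amount 
------+--------
Eve   | NULL   
Alice | NULL   
Grace | 1514.08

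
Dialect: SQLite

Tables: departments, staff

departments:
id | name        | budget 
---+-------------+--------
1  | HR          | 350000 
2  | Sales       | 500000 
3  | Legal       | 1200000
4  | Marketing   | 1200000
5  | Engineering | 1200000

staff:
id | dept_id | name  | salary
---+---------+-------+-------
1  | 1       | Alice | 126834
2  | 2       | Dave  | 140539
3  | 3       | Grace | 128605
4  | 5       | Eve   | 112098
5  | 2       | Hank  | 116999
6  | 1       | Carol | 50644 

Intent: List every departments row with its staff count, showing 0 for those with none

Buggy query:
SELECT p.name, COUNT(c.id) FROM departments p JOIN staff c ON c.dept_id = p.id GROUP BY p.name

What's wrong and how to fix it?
Bug: An inner join excludes parents with zero children

Fix: Use LEFT JOIN so parents without children still appear (COUNT(c.id) gives 0)

Corrected query:
SELECT p.name, COUNT(c.id) FROM departments p LEFT JOIN staff c ON c.dept_id = p.id GROUP BY p.name

Result:
name        | COUNT(c.id)
------------+------------
Engineering | 1          
HR          | 2          
Legal       | 1          
Marketing   | 0          
Sales       | 2          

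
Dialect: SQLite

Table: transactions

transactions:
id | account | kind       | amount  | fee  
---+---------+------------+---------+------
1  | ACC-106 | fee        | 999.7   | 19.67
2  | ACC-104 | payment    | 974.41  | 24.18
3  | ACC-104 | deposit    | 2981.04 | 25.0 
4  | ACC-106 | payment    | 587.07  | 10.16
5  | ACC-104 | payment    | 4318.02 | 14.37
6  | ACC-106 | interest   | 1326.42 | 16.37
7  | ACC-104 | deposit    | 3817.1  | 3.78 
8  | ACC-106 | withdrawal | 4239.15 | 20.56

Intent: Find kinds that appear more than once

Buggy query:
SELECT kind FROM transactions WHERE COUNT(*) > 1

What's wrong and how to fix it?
Bug: COUNT(*) is an aggregate and cannot be used in WHERE

Fix: Group first, then use HAVING for the count condition

Corrected query:
SELECT kind FROM transactions GROUP BY kind HAVING COUNT(*) > 1

Result:
kind   
-------
deposit
payment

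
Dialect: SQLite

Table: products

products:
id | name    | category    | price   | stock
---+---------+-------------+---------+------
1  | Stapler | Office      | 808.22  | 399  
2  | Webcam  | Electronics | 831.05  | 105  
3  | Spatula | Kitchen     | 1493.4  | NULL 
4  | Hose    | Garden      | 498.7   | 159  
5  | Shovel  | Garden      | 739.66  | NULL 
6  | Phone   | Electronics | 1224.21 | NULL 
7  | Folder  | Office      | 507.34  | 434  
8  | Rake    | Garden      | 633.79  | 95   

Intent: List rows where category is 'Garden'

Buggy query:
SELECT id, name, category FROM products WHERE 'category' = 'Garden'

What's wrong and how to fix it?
Bug: Single quotes denote string literals in SQL; the column name is being compared as a constant string

Fix: Reference the column as category without single quotes

Corrected query:
SELECT id, name, category FROM products WHERE category = 'Garden'

Result:
id | name   | category
---+--------+---------
4  | Hose   | Garden  
5  | Shovel | Garden  
8  | Rake   | Garden  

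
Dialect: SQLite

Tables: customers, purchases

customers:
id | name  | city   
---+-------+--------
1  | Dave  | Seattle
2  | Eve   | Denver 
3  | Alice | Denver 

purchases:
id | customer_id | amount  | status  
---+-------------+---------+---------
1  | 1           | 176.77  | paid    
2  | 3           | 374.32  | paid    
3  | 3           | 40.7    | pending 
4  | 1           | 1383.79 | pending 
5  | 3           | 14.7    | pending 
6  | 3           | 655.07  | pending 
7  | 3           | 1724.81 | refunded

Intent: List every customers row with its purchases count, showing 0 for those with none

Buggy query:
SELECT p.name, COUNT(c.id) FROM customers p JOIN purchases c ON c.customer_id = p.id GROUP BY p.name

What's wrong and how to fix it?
Bug: An inner join excludes parents with zero children

Fix: Use LEFT JOIN so parents without children still appear (COUNT(c.id) gives 0)

Corrected query:
SELECT p.name, COUNT(c.id) FROM customers p LEFT JOIN purchases c ON c.customer_id = p.id GROUP BY p.name

Result:
name  | COUNT(c.id)
------+------------
Alice | 5          
Dave  | 2          
Eve   | 0          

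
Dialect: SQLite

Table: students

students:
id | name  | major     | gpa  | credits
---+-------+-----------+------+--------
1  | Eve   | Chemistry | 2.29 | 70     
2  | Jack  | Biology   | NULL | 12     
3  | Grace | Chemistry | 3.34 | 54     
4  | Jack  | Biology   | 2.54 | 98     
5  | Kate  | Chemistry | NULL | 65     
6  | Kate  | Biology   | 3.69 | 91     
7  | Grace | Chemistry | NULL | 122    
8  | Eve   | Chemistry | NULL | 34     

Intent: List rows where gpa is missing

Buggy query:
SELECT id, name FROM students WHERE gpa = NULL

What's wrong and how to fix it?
Bug: Comparing to NULL with '=' never matches; NULL = NULL is unknown, not true

Fix: Use IS NULL to test for NULL

Corrected query:
SELECT id, name FROM students WHERE gpa IS NULL

Result:
id | name 
---+------
2  | Jack 
5  | Kate 
7  | Grace
8  | Eve  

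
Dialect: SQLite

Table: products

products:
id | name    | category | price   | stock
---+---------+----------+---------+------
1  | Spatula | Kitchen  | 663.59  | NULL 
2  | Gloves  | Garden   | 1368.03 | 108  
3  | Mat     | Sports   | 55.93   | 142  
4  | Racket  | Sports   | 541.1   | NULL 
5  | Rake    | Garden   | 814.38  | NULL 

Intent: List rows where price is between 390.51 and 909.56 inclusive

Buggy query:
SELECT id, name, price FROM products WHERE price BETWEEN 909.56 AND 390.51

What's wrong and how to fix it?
Bug: The bounds are reversed; BETWEEN a AND b requires a <= b to match anything

Fix: Write BETWEEN 390.51 AND 909.56

Corrected query:
SELECT id, name, price FROM products WHERE price BETWEEN 390.51 AND 909.56

Result:
id | name    | price 
---+---------+-------
1  | Spatula | 663.59
4  | Racket  | 541.1 
5  | Rake    | 814.38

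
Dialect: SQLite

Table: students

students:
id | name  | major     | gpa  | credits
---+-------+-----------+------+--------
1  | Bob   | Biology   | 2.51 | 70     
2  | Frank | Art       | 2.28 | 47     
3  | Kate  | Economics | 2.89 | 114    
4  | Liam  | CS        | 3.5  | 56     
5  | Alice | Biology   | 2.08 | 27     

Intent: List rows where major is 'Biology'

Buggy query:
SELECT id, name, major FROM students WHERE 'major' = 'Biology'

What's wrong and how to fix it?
Bug: 'major' in single quotes is a string literal, not the column; the comparison is literal-vs-literal and never true

Fix: Remove the quotes around the column name (or use double quotes for an identifier)

Corrected query:
SELECT id, name, major FROM students WHERE major = 'Biology'

Result:
id | name  | major  
---+-------+--------
1  | Bob   | Biology
5  | Alice | Biology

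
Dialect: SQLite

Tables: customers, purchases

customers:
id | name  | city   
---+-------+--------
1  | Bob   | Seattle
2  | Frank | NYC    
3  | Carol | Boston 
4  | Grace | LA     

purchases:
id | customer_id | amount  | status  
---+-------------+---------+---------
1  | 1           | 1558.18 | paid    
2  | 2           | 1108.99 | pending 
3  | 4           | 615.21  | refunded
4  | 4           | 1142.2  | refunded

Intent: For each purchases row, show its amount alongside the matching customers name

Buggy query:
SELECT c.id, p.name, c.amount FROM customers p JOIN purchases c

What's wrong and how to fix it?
Bug: JOIN with no ON clause produces a cartesian product; every purchases row pairs with every customers row

Fix: Add ON c.customer_id = p.id to the JOIN

Corrected query:
SELECT c.id, p.name, c.amount FROM customers p JOIN purchases c ON c.customer_id = p.id

Result:
id | name  | amount 
---+-------+--------
1  | Bob   | 1558.18
2  | Frank | 1108.99
3  | Grace | 615.21 
4  | Grace | 1142.2 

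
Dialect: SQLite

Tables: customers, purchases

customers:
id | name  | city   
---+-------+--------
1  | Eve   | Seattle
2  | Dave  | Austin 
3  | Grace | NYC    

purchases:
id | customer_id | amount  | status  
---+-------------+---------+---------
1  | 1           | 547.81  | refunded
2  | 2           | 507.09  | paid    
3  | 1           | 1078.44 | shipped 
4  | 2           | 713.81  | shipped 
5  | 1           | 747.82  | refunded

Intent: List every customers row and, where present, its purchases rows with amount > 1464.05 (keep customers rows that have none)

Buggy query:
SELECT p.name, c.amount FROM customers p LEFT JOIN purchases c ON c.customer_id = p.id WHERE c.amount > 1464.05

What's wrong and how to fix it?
Bug: Filtering c.amount in WHERE discards the NULL rows produced by LEFT JOIN, turning it into an inner join

Fix: Move the right-table condition into the ON clause so unmatched parents are kept

Corrected query:
SELECT p.name, c.amount FROM customers p LEFT JOIN purchases c ON c.customer_id = p.id AND c.amount > 1464.05

Result:
name  | amount
------+-------
Eve   | NULL  
Dave  | NULL  
Grace | NULL  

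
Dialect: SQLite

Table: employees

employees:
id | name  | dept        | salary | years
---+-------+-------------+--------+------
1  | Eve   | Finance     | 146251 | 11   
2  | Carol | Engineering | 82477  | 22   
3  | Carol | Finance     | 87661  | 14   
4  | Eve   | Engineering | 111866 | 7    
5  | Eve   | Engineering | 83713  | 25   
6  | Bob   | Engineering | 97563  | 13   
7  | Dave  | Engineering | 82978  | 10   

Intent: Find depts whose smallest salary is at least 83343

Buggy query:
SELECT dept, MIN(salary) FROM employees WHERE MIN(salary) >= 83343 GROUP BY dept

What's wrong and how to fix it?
Bug: MIN() in WHERE is a misuse of aggregate

Fix: Use HAVING for the per-group MIN condition

Corrected query:
SELECT dept, MIN(salary) FROM employees GROUP BY dept HAVING MIN(salary) >= 83343

Result:
dept    | MIN(salary)
--------+------------
Finance | 87661      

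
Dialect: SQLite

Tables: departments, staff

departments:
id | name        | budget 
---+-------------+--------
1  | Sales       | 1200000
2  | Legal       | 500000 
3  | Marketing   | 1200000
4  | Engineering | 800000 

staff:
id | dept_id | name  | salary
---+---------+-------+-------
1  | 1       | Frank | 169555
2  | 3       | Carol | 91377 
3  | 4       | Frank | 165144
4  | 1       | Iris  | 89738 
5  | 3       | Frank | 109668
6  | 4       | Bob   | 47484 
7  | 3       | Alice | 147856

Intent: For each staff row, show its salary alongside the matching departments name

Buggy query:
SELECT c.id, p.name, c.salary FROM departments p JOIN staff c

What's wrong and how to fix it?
Bug: Missing join condition: each staff row is matched to all departments rows instead of just its own

Fix: Specify the join condition linking the foreign key to the parent id

Corrected query:
SELECT c.id, p.name, c.salary FROM departments p JOIN staff c ON c.dept_id = p.id

Result:
id | name        | salary
---+-------------+-------
1  | Sales       | 169555
2  | Marketing   | 91377 
3  | Engineering | 165144
4  | Sales       | 89738 
5  | Marketing   | 109668
6  | Engineering | 47484 
7  | Marketing   | 147856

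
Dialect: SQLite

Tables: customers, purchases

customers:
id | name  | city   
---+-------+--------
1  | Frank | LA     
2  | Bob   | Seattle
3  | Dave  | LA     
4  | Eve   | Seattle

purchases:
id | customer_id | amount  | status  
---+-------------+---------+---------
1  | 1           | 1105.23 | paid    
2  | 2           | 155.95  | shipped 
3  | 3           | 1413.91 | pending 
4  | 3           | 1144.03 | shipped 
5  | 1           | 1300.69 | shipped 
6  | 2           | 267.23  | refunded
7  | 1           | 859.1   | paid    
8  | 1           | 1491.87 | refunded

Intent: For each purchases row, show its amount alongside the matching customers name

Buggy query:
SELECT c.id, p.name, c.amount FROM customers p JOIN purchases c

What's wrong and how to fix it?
Bug: JOIN with no ON clause produces a cartesian product; every purchases row pairs with every customers row

Fix: Add ON c.customer_id = p.id to the JOIN

Corrected query:
SELECT c.id, p.name, c.amount FROM customers p JOIN purchases c ON c.customer_id = p.id

Result:
id | name  | amount 
---+-------+--------
1  | Frank | 1105.23
2  | Bob   | 155.95 
3  | Dave  | 1413.91
4  | Dave  | 1144.03
5  | Frank | 1300.69
6  | Bob   | 267.23 
7  | Frank | 859.1  
8  | Frank | 1491.87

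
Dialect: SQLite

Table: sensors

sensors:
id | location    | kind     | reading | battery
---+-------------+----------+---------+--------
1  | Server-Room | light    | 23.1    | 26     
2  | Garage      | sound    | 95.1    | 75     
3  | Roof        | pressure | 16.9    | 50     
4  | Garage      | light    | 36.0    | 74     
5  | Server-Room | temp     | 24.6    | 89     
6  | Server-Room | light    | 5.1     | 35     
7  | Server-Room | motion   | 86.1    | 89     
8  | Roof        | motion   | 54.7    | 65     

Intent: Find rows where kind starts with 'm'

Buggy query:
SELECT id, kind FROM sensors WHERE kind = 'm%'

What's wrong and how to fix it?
Bug: Wildcards only work with LIKE; '=' treats '%' as a literal character

Fix: Replace '=' with LIKE so 'm%' is treated as a pattern

Corrected query:
SELECT id, kind FROM sensors WHERE kind LIKE 'm%'

Result:
id | kind  
---+-------
7  | motion
8  | motion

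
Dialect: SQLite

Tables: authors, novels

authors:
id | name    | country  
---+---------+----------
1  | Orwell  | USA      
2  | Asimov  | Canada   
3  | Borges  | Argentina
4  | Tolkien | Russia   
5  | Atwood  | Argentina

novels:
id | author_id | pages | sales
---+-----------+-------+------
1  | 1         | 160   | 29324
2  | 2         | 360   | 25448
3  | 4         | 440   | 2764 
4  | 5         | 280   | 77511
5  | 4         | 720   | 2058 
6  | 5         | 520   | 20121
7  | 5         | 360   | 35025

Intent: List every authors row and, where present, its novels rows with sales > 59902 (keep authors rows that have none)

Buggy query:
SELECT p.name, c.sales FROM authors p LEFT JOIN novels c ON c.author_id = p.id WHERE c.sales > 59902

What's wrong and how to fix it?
Bug: A WHERE condition on the right-hand table after LEFT JOIN drops unmatched parents

Fix: Move the right-table condition into the ON clause so unmatched parents are kept

Corrected query:
SELECT p.name, c.sales FROM authors p LEFT JOIN novels c ON c.author_id = p.id AND c.sales > 59902

Result:
name    | sales
--------+------
Orwell  | NULL 
Asimov  | NULL 
Borges  | NULL 
Tolkien | NULL 
Atwood  | 77511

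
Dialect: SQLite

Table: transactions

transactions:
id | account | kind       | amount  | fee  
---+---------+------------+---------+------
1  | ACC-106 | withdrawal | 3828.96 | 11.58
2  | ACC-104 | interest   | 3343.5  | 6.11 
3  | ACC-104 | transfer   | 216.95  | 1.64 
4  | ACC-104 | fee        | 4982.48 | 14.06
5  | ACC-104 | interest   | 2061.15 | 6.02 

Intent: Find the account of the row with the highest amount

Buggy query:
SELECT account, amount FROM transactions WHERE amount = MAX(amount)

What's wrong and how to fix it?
Bug: WHERE is evaluated per row; an aggregate over the whole table isn't defined there

Fix: Use a subquery: WHERE amount = (SELECT MAX(amount) FROM transactions)

Corrected query:
SELECT account, amount FROM transactions WHERE amount = (SELECT MAX(amount) FROM transactions)

Result:
account | amount 
--------+--------
ACC-104 | 4982.48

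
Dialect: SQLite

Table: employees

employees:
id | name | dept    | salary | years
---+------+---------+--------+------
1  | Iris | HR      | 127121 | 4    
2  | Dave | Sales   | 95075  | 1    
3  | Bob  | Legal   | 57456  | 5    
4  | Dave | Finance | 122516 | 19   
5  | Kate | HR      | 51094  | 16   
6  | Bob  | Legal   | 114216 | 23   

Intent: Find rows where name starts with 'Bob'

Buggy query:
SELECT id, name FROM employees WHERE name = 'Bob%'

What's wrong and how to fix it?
Bug: Wildcards only work with LIKE; '=' treats '%' as a literal character

Fix: Use LIKE for wildcard pattern matching

Corrected query:
SELECT id, name FROM employees WHERE name LIKE 'Bob%'

Result:
id | name
---+-----
3  | Bob 
6  | Bob 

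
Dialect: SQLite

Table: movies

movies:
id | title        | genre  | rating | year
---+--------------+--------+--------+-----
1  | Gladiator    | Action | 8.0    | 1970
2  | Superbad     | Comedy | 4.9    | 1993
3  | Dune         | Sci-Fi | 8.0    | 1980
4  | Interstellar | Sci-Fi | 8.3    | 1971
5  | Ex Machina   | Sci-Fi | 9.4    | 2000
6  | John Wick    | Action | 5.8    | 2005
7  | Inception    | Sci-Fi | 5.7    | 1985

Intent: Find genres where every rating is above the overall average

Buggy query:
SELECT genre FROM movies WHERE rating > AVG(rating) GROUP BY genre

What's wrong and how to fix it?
Bug: AVG() is an aggregate; it can't sit directly in WHERE

Fix: Use a subquery for AVG and a HAVING MIN(...) filter so the condition holds for every row in the group

Corrected query:
SELECT genre FROM movies GROUP BY genre HAVING MIN(rating) > (SELECT AVG(rating) FROM movies)

Result:
(no rows)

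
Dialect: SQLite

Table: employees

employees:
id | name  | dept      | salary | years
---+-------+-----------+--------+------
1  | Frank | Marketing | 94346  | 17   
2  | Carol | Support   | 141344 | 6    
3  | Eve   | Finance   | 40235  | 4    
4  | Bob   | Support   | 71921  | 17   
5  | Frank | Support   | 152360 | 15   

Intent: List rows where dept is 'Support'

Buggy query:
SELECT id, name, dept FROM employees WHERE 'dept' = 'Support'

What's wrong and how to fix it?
Bug: 'dept' in single quotes is a string literal, not the column; the comparison is literal-vs-literal and never true

Fix: Reference the column as dept without single quotes

Corrected query:
SELECT id, name, dept FROM employees WHERE dept = 'Support'

Result:
id | name  | dept   
---+-------+--------
2  | Carol | Support
4  | Bob   | Support
5  | Frank | Support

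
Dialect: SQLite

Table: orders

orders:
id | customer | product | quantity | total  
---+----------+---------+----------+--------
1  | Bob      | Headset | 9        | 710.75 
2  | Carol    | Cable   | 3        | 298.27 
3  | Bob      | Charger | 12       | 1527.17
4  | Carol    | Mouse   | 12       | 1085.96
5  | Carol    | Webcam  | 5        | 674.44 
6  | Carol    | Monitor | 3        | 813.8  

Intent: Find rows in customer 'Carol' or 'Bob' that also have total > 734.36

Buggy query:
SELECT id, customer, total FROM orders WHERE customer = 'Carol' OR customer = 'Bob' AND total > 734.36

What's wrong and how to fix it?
Bug: Without parentheses, AND is evaluated before OR, so the total filter only applies to the 'Bob' branch

Fix: Add parentheses around the OR so the AND applies to both alternatives

Corrected query:
SELECT id, customer, total FROM orders WHERE (customer = 'Carol' OR customer = 'Bob') AND total > 734.36

Result:
id | customer | total  
---+----------+--------
3  | Bob      | 1527.17
4  | Carol    | 1085.96
6  | Carol    | 813.8  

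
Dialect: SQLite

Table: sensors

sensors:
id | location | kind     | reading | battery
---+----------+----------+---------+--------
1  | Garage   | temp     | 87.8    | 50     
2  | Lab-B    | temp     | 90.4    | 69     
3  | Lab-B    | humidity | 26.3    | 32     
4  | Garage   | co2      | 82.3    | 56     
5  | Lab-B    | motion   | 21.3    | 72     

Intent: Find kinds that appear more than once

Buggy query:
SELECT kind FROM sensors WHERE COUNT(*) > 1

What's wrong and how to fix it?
Bug: COUNT(*) is an aggregate and cannot be used in WHERE

Fix: Group first, then use HAVING for the count condition

Corrected query:
SELECT kind FROM sensors GROUP BY kind HAVING COUNT(*) > 1

Result:
kind
----
temp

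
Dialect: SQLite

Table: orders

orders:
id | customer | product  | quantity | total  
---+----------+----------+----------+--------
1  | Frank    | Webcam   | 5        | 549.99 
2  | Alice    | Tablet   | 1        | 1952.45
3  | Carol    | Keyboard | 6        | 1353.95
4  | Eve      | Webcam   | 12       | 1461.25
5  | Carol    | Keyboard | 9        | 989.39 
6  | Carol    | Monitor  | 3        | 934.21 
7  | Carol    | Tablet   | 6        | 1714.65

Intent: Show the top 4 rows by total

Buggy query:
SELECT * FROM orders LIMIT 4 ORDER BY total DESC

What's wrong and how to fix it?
Bug: ORDER BY cannot follow LIMIT; LIMIT is the final clause

Fix: Sort with ORDER BY, then apply LIMIT

Corrected query:
SELECT * FROM orders ORDER BY total DESC LIMIT 4

Result:
id | customer | product  | quantity | total  
---+----------+----------+----------+--------
2  | Alice    | Tablet   | 1        | 1952.45
7  | Carol    | Tablet   | 6        | 1714.65
4  | Eve      | Webcam   | 12       | 1461.25
3  | Carol    | Keyboard | 6        | 1353.95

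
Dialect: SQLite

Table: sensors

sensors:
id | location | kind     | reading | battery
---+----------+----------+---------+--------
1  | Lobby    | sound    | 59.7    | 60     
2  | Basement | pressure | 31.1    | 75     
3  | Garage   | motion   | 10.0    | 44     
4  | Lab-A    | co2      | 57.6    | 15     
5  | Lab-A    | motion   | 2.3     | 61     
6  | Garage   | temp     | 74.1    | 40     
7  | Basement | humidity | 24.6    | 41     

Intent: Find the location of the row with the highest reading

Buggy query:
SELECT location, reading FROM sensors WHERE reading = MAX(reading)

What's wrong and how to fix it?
Bug: WHERE is evaluated per row; an aggregate over the whole table isn't defined there

Fix: Use a subquery: WHERE reading = (SELECT MAX(reading) FROM sensors)

Corrected query:
SELECT location, reading FROM sensors WHERE reading = (SELECT MAX(reading) FROM sensors)

Result:
location | reading
---------+--------
Garage   | 74.1   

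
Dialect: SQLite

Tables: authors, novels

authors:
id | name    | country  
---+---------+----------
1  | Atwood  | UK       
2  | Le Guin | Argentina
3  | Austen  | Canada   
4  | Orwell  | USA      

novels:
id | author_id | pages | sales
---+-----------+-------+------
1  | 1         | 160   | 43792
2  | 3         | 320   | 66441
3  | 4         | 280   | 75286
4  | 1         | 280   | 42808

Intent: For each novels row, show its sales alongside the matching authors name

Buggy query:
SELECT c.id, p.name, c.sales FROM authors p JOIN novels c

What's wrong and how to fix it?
Bug: Missing join condition: each novels row is matched to all authors rows instead of just its own

Fix: Add ON c.author_id = p.id to the JOIN

Corrected query:
SELECT c.id, p.name, c.sales FROM authors p JOIN novels c ON c.author_id = p.id

Result:
id | name   | sales
---+--------+------
1  | Atwood | 43792
2  | Austen | 66441
3  | Orwell | 75286
4  | Atwood | 42808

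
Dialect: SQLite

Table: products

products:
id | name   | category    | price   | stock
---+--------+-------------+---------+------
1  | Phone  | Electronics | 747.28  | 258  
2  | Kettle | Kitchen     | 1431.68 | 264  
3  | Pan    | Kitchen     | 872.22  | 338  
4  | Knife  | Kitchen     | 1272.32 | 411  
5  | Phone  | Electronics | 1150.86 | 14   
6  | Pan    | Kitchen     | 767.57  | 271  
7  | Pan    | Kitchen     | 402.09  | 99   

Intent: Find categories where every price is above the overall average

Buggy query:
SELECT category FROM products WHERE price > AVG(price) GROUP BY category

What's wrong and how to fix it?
Bug: AVG() is an aggregate; it can't sit directly in WHERE

Fix: Compute the overall average in a scalar subquery and compare each group's MIN against it in HAVING

Corrected query:
SELECT category FROM products GROUP BY category HAVING MIN(price) > (SELECT AVG(price) FROM products)

Result:
(no rows)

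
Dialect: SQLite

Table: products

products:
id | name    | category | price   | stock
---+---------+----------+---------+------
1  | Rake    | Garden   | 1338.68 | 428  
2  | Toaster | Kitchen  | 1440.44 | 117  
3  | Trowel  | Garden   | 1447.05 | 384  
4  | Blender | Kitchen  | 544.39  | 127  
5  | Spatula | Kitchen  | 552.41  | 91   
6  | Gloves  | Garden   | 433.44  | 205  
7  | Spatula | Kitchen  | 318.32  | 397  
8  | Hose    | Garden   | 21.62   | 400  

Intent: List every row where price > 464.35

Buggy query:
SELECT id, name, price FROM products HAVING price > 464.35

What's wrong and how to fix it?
Bug: HAVING filters the output of aggregation, but this query has no GROUP BY and no aggregate functions, so SQLite rejects it (HAVING clause on a non-aggregate query); the condition here is per row

Fix: Replace HAVING with WHERE since the condition applies to individual rows

Corrected query:
SELECT id, name, price FROM products WHERE price > 464.35

Result:
id | name    | price  
---+---------+--------
1  | Rake    | 1338.68
2  | Toaster | 1440.44
3  | Trowel  | 1447.05
4  | Blender | 544.39 
5  | Spatula | 552.41 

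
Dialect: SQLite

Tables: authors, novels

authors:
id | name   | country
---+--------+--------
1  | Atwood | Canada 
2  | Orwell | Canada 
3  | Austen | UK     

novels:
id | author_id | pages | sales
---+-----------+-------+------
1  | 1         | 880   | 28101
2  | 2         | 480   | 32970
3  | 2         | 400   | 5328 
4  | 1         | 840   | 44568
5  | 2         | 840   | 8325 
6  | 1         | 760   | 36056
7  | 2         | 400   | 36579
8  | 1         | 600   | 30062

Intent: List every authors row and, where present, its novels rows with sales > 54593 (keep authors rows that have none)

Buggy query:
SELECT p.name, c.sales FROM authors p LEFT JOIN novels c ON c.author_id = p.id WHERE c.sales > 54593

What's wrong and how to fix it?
Bug: A WHERE condition on the right-hand table after LEFT JOIN drops unmatched parents

Fix: Put 'c.sales > 54593' in the JOIN's ON clause instead of WHERE

Corrected query:
SELECT p.name, c.sales FROM authors p LEFT JOIN novels c ON c.author_id = p.id AND c.sales > 54593

Result:
name   | sales
-------+------
Atwood | NULL 
Orwell | NULL 
Austen | NULL 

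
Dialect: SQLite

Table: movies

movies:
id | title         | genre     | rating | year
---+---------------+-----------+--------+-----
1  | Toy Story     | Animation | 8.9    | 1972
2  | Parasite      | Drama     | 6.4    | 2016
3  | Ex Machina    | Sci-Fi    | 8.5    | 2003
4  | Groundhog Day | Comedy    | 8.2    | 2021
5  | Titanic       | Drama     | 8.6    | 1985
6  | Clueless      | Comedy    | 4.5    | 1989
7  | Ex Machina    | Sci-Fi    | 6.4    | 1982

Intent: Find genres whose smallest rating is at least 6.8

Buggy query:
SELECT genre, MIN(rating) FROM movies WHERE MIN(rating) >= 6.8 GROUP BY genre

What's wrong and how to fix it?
Bug: Aggregates like MIN are computed per group after WHERE runs

Fix: Use HAVING for the per-group MIN condition

Corrected query:
SELECT genre, MIN(rating) FROM movies GROUP BY genre HAVING MIN(rating) >= 6.8

Result:
genre     | MIN(rating)
----------+------------
Animation | 8.9        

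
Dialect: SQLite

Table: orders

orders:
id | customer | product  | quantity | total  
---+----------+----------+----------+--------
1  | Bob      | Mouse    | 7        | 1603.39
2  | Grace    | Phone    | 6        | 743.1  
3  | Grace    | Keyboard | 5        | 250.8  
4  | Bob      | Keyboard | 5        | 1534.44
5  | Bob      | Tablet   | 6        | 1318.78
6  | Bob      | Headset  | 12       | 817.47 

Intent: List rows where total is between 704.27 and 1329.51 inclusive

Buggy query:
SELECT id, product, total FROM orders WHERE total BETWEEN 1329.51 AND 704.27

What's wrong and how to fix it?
Bug: The bounds are reversed; BETWEEN a AND b requires a <= b to match anything

Fix: Write BETWEEN 704.27 AND 1329.51

Corrected query:
SELECT id, product, total FROM orders WHERE total BETWEEN 704.27 AND 1329.51

Result:
id | product | total  
---+---------+--------
2  | Phone   | 743.1  
5  | Tablet  | 1318.78
6  | Headset | 817.47 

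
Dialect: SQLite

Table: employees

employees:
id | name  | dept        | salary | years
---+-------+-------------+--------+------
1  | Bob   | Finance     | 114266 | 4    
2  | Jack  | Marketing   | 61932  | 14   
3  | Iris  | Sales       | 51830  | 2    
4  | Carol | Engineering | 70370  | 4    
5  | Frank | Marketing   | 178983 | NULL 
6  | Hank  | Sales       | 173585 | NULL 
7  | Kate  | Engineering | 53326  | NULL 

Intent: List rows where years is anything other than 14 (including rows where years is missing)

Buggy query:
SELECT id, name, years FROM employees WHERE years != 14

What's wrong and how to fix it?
Bug: Inequality against NULL is unknown, not true; rows with NULL are dropped

Fix: Handle NULL separately with IS NULL alongside the inequality

Corrected query:
SELECT id, name, years FROM employees WHERE years != 14 OR years IS NULL

Result:
id | name  | years
---+-------+------
1  | Bob   | 4    
3  | Iris  | 2    
4  | Carol | 4    
5  | Frank | NULL 
6  | Hank  | NULL 
7  | Kate  | NULL 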